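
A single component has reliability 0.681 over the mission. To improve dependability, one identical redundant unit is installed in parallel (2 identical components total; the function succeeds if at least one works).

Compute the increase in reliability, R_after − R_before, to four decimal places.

0.2172

R_before = 0.681
R_after = 1 − (1 − 0.681)^2 = 0.8982
ΔR = 0.8982 − 0.681 = 0.2172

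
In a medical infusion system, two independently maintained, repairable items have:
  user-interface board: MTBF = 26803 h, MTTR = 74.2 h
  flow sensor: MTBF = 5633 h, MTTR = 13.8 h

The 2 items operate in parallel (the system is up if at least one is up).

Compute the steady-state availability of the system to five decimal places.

0.99999

A(user-interface board) = MTBF/(MTBF+MTTR) = 26803/(26803+74.2) = 0.997239
A(flow sensor) = MTBF/(MTBF+MTTR) = 5633/(5633+13.8) = 0.997556
Parallel availability: 1 − (1 − 0.997239)(1 − 0.997556) = 0.99999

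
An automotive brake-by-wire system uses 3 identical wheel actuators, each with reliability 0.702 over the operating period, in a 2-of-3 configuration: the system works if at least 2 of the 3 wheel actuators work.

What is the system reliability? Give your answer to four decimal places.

R = Σ_{i=2}^{3} C(3,i) p^i (1−p)^{3−i} with p = 0.702
C(3,2)·0.702^2·0.298^1 = 0.440567
C(3,3)·0.702^3·0.298^0 = 0.345948
Sum = 0.7865

0.7865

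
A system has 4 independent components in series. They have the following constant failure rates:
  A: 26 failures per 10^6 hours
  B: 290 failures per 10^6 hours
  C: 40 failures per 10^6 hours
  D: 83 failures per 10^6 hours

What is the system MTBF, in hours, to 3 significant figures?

2280

Series of exponential components: λ_sys = Σ λ_i
λ_sys = 0.000026 + 0.00029 + 0.000040 + 0.000083 = 4.3900e-04 /h
MTBF = 1 / λ_sys = 2280 h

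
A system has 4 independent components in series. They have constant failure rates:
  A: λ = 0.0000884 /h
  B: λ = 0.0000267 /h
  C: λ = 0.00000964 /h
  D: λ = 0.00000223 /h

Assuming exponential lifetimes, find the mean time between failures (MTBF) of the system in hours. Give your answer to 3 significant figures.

7880

Series of exponential components: λ_sys = Σ λ_i
λ_sys = 0.0000884 + 0.0000267 + 0.00000964 + 0.00000223 = 1.2697e-04 /h
MTBF = 1 / λ_sys = 7880 h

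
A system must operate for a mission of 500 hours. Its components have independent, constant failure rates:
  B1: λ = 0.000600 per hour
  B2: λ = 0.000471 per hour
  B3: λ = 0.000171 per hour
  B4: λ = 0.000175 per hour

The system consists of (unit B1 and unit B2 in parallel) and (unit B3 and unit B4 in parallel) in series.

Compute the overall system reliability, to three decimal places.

0.939

R(B1) = exp(−0.000600 × 500) = 0.74082
R(B2) = exp(−0.000471 × 500) = 0.79018
R(B3) = exp(−0.000171 × 500) = 0.91805
R(B4) = exp(−0.000175 × 500) = 0.91622
Parallel (B1 and B2): 1 − (1 − 0.74082)(1 − 0.79018) = 0.94562
Parallel (B3 and B4): 1 − (1 − 0.91805)(1 − 0.91622) = 0.99313
Series ([0.94562] and [0.99313]): 0.94562 × 0.99313 = 0.939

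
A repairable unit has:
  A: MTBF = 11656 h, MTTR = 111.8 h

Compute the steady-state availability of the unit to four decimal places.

A(A) = MTBF/(MTBF+MTTR) = 11656/(11656+111.8) = 0.9905

0.9905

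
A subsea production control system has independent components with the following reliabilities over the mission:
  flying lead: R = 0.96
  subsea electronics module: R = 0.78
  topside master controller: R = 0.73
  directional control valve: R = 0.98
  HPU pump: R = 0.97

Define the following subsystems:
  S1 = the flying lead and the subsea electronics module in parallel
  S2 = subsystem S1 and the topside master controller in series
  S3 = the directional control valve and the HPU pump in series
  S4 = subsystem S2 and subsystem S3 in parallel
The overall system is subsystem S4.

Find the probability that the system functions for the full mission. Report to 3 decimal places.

0.986

Parallel (flying lead and subsea electronics module): 1 − (1 − 0.96000)(1 − 0.78000) = 0.99120
Series ([0.99120] and topside master controller): 0.99120 × 0.73000 = 0.72358
Series (directional control valve and HPU pump): 0.98000 × 0.97000 = 0.95060
Parallel ([0.72358] and [0.95060]): 1 − (1 − 0.72358)(1 − 0.95060) = 0.986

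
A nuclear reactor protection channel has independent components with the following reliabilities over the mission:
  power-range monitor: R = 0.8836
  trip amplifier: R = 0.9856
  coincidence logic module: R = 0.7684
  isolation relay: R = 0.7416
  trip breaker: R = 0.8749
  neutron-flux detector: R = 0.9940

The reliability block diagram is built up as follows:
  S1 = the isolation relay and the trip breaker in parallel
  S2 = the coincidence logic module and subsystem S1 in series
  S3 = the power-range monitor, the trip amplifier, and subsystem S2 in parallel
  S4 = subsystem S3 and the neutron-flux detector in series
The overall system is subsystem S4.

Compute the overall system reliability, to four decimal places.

Parallel (isolation relay and trip breaker): 1 − (1 − 0.741600)(1 − 0.874900) = 0.967674
Series (coincidence logic module and [0.967674]): 0.768400 × 0.967674 = 0.743561
Parallel (power-range monitor, trip amplifier, and [0.743561]): 1 − (1 − 0.883600)(1 − 0.985600)(1 − 0.743561) = 0.999570
Series ([0.999570] and neutron-flux detector): 0.999570 × 0.994000 = 0.9936

0.9936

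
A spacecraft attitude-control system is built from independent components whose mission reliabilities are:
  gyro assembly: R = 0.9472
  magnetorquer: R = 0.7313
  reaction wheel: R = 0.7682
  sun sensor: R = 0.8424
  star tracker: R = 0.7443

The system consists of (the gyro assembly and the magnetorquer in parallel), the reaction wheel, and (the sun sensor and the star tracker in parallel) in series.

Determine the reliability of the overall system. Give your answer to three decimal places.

0.727

Parallel (gyro assembly and magnetorquer): 1 − (1 − 0.94720)(1 − 0.73130) = 0.98581
Parallel (sun sensor and star tracker): 1 − (1 − 0.84240)(1 − 0.74430) = 0.95970
Series ([0.98581], reaction wheel, and [0.95970]): 0.98581 × 0.76820 × 0.95970 = 0.727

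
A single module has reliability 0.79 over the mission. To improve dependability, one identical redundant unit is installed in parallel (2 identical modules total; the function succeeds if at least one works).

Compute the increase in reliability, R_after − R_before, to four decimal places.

0.1659

R_before = 0.79
R_after = 1 − (1 − 0.79)^2 = 0.9559
ΔR = 0.9559 − 0.79 = 0.1659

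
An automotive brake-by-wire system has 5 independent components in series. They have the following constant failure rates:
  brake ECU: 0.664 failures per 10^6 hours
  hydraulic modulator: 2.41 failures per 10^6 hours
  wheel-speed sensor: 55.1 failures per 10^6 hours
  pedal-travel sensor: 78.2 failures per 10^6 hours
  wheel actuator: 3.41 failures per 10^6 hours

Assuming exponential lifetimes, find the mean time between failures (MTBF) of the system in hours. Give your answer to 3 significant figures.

7150

Series of exponential components: λ_sys = Σ λ_i
λ_sys = 0.000000664 + 0.00000241 + 0.0000551 + 0.0000782 + 0.00000341 = 1.3978e-04 /h
MTBF = 1 / λ_sys = 7150 h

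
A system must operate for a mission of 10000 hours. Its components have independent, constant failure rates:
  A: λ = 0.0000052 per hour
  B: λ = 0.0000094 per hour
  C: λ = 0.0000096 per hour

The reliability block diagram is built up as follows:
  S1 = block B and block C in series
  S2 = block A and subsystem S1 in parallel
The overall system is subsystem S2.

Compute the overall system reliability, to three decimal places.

R(A) = exp(−0.0000052 × 10000) = 0.94933
R(B) = exp(−0.0000094 × 10000) = 0.91028
R(C) = exp(−0.0000096 × 10000) = 0.90846
Series (B and C): 0.91028 × 0.90846 = 0.82695
Parallel (A and [0.82695]): 1 − (1 − 0.94933)(1 − 0.82695) = 0.991

0.991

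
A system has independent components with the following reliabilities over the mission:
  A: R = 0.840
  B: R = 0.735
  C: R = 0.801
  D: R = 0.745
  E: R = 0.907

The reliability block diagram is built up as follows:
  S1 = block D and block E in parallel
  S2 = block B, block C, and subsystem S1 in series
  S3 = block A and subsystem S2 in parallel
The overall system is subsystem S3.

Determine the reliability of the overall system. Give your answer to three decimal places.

0.932

Parallel (D and E): 1 − (1 − 0.74500)(1 − 0.90700) = 0.97629
Series (B, C, and [0.97629]): 0.73500 × 0.80100 × 0.97629 = 0.57478
Parallel (A and [0.57478]): 1 − (1 − 0.84000)(1 − 0.57478) = 0.932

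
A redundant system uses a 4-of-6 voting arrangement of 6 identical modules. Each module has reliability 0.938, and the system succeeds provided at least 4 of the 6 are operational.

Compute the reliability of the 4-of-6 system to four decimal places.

R = Σ_{i=4}^{6} C(6,i) p^i (1−p)^{6−i} with p = 0.938
C(6,4)·0.938^4·0.062^2 = 0.044636
C(6,5)·0.938^5·0.062^1 = 0.270120
C(6,6)·0.938^6·0.062^0 = 0.681110
Sum = 0.9959

0.9959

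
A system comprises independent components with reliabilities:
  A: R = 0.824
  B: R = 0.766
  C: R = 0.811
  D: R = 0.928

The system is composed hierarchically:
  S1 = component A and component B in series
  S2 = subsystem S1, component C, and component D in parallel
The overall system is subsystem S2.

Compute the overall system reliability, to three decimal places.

0.995

Series (A and B): 0.82400 × 0.76600 = 0.63118
Parallel ([0.63118], C, and D): 1 − (1 − 0.63118)(1 − 0.81100)(1 − 0.92800) = 0.995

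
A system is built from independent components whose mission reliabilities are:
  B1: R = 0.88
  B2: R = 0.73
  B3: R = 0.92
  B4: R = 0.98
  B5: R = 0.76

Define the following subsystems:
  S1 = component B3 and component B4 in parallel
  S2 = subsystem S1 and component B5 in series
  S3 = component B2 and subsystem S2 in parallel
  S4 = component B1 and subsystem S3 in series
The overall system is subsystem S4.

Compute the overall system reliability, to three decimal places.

Parallel (B3 and B4): 1 − (1 − 0.92000)(1 − 0.98000) = 0.99840
Series ([0.99840] and B5): 0.99840 × 0.76000 = 0.75878
Parallel (B2 and [0.75878]): 1 − (1 − 0.73000)(1 − 0.75878) = 0.93487
Series (B1 and [0.93487]): 0.88000 × 0.93487 = 0.823

0.823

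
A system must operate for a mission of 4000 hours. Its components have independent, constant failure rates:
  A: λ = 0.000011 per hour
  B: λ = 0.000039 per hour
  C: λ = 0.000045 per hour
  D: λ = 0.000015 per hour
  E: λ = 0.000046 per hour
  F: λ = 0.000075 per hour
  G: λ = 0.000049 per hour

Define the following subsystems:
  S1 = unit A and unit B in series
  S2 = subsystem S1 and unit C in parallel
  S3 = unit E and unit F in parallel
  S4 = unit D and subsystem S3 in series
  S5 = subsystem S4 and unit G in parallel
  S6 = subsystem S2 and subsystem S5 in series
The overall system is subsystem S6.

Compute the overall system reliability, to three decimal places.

R(A) = exp(−0.000011 × 4000) = 0.95695
R(B) = exp(−0.000039 × 4000) = 0.85556
R(C) = exp(−0.000045 × 4000) = 0.83527
R(D) = exp(−0.000015 × 4000) = 0.94176
R(E) = exp(−0.000046 × 4000) = 0.83194
R(F) = exp(−0.000075 × 4000) = 0.74082
R(G) = exp(−0.000049 × 4000) = 0.82201
Series (A and B): 0.95695 × 0.85556 = 0.81873
Parallel ([0.81873] and C): 1 − (1 − 0.81873)(1 − 0.83527) = 0.97014
Parallel (E and F): 1 − (1 − 0.83194)(1 − 0.74082) = 0.95644
Series (D and [0.95644]): 0.94176 × 0.95644 = 0.90074
Parallel ([0.90074] and G): 1 − (1 − 0.90074)(1 − 0.82201) = 0.98233
Series ([0.97014] and [0.98233]): 0.97014 × 0.98233 = 0.953

0.953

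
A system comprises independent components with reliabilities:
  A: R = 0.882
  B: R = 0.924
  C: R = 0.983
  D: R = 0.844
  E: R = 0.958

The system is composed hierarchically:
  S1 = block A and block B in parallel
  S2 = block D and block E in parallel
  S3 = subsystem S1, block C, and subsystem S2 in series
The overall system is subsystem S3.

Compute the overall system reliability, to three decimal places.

Parallel (A and B): 1 − (1 − 0.88200)(1 − 0.92400) = 0.99103
Parallel (D and E): 1 − (1 − 0.84400)(1 − 0.95800) = 0.99345
Series ([0.99103], C, and [0.99345]): 0.99103 × 0.98300 × 0.99345 = 0.968

0.968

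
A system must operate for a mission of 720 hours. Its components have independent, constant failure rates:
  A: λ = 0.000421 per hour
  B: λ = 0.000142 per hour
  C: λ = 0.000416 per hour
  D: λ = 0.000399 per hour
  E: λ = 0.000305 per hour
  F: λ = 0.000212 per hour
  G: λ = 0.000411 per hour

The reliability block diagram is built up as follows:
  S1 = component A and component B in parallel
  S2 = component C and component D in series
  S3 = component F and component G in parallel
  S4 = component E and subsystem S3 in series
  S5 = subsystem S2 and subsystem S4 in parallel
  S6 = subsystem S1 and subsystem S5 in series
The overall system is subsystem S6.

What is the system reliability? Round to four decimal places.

R(A) = exp(−0.000421 × 720) = 0.738510
R(B) = exp(−0.000142 × 720) = 0.902813
R(C) = exp(−0.000416 × 720) = 0.741174
R(D) = exp(−0.000399 × 720) = 0.750302
R(E) = exp(−0.000305 × 720) = 0.802840
R(F) = exp(−0.000212 × 720) = 0.858439
R(G) = exp(−0.000411 × 720) = 0.743847
Parallel (A and B): 1 − (1 − 0.738510)(1 − 0.902813) = 0.974587
Series (C and D): 0.741174 × 0.750302 = 0.556104
Parallel (F and G): 1 − (1 − 0.858439)(1 − 0.743847) = 0.963739
Series (E and [0.963739]): 0.802840 × 0.963739 = 0.773728
Parallel ([0.556104] and [0.773728]): 1 − (1 − 0.556104)(1 − 0.773728) = 0.899559
Series ([0.974587] and [0.899559]): 0.974587 × 0.899559 = 0.8767

0.8767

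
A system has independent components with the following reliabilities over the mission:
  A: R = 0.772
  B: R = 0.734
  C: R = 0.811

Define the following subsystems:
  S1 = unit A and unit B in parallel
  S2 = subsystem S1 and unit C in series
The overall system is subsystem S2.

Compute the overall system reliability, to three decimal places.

Parallel (A and B): 1 − (1 − 0.77200)(1 − 0.73400) = 0.93935
Series ([0.93935] and C): 0.93935 × 0.81100 = 0.762

0.762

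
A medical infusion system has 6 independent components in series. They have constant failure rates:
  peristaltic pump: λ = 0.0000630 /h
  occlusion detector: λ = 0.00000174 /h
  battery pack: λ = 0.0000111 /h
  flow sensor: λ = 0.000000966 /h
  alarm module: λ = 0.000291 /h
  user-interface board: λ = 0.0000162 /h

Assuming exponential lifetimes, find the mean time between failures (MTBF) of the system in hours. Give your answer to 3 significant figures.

Series of exponential components: λ_sys = Σ λ_i
λ_sys = 0.0000630 + 0.00000174 + 0.0000111 + 0.000000966 + 0.000291 + 0.0000162 = 3.8401e-04 /h
MTBF = 1 / λ_sys = 2600 h

2600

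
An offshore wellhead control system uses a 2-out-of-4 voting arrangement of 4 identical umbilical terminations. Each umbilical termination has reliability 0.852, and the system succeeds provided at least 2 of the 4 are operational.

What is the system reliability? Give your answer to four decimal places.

R = Σ_{i=2}^{4} C(4,i) p^i (1−p)^{4−i} with p = 0.852
C(4,2)·0.852^2·0.148^2 = 0.095401
C(4,3)·0.852^3·0.148^1 = 0.366134
C(4,4)·0.852^4·0.148^0 = 0.526937
Sum = 0.9885

0.9885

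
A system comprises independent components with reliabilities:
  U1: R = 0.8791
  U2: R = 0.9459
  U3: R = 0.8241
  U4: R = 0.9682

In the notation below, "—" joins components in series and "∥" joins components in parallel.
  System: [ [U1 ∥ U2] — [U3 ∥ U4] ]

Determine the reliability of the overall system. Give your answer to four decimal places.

0.9879

Parallel (U1 and U2): 1 − (1 − 0.879100)(1 − 0.945900) = 0.993459
Parallel (U3 and U4): 1 − (1 − 0.824100)(1 − 0.968200) = 0.994406
Series ([0.993459] and [0.994406]): 0.993459 × 0.994406 = 0.9879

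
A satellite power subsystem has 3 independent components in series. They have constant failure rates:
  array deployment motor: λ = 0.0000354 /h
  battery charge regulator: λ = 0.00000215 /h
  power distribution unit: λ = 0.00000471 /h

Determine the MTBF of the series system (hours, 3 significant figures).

Series of exponential components: λ_sys = Σ λ_i
λ_sys = 0.0000354 + 0.00000215 + 0.00000471 = 4.2260e-05 /h
MTBF = 1 / λ_sys = 23700 h

23700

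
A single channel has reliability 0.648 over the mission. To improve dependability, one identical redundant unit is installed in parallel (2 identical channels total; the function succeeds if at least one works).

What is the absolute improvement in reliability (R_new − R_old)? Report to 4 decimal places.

0.2281

R_before = 0.648
R_after = 1 − (1 − 0.648)^2 = 0.8761
ΔR = 0.8761 − 0.648 = 0.2281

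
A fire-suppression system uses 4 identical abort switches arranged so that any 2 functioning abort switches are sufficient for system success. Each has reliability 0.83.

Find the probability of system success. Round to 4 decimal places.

0.9829

R = Σ_{i=2}^{4} C(4,i) p^i (1−p)^{4−i} with p = 0.83
C(4,2)·0.83^2·0.17^2 = 0.119455
C(4,3)·0.83^3·0.17^1 = 0.388815
C(4,4)·0.83^4·0.17^0 = 0.474583
Sum = 0.9829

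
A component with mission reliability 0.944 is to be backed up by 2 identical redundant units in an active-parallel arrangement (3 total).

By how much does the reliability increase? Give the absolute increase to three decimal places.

R_before = 0.944
R_after = 1 − (1 − 0.944)^3 = 1.000
ΔR = 1.000 − 0.944 = 0.056

0.056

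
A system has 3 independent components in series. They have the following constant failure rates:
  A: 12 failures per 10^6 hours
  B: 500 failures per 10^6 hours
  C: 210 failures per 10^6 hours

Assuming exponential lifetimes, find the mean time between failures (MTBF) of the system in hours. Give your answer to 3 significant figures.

Series of exponential components: λ_sys = Σ λ_i
λ_sys = 0.000012 + 0.00050 + 0.00021 = 7.2200e-04 /h
MTBF = 1 / λ_sys = 1390 h

1390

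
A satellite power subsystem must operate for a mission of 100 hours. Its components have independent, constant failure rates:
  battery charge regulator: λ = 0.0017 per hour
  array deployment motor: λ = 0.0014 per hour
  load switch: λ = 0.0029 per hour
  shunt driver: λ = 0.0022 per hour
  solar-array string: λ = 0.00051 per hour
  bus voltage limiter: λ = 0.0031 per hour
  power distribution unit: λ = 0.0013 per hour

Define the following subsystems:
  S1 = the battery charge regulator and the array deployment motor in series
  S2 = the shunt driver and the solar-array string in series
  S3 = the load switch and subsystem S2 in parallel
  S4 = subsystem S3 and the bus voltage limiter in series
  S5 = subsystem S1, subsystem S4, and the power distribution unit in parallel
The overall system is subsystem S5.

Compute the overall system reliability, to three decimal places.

0.990

R(battery charge regulator) = exp(−0.0017 × 100) = 0.84366
R(array deployment motor) = exp(−0.0014 × 100) = 0.86936
R(load switch) = exp(−0.0029 × 100) = 0.74826
R(shunt driver) = exp(−0.0022 × 100) = 0.80252
R(solar-array string) = exp(−0.00051 × 100) = 0.95028
R(bus voltage limiter) = exp(−0.0031 × 100) = 0.73345
R(power distribution unit) = exp(−0.0013 × 100) = 0.87810
Series (battery charge regulator and array deployment motor): 0.84366 × 0.86936 = 0.73344
Series (shunt driver and solar-array string): 0.80252 × 0.95028 = 0.76262
Parallel (load switch and [0.76262]): 1 − (1 − 0.74826)(1 − 0.76262) = 0.94024
Series ([0.94024] and bus voltage limiter): 0.94024 × 0.73345 = 0.68962
Parallel ([0.73344], [0.68962], and power distribution unit): 1 − (1 − 0.73344)(1 − 0.68962)(1 − 0.87810) = 0.990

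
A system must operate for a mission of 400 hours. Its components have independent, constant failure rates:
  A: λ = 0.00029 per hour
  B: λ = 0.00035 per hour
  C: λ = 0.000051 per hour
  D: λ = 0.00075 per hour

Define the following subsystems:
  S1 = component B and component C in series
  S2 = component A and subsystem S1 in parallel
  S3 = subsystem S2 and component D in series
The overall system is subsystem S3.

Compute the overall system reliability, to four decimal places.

R(A) = exp(−0.00029 × 400) = 0.890475
R(B) = exp(−0.00035 × 400) = 0.869358
R(C) = exp(−0.000051 × 400) = 0.979807
R(D) = exp(−0.00075 × 400) = 0.740818
Series (B and C): 0.869358 × 0.979807 = 0.851803
Parallel (A and [0.851803]): 1 − (1 − 0.890475)(1 − 0.851803) = 0.983769
Series ([0.983769] and D): 0.983769 × 0.740818 = 0.7288

0.7288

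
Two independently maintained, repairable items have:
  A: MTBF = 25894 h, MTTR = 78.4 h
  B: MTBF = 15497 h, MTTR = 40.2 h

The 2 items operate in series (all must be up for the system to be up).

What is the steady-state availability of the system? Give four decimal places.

0.9944

A(A) = MTBF/(MTBF+MTTR) = 25894/(25894+78.4) = 0.996981
A(B) = MTBF/(MTBF+MTTR) = 15497/(15497+40.2) = 0.997413
Series availability: 0.996981 × 0.997413 = 0.9944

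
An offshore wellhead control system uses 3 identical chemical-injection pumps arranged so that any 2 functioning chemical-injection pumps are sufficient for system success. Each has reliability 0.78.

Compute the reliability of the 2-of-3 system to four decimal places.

R = Σ_{i=2}^{3} C(3,i) p^i (1−p)^{3−i} with p = 0.78
C(3,2)·0.78^2·0.22^1 = 0.401544
C(3,3)·0.78^3·0.22^0 = 0.474552
Sum = 0.8761

0.8761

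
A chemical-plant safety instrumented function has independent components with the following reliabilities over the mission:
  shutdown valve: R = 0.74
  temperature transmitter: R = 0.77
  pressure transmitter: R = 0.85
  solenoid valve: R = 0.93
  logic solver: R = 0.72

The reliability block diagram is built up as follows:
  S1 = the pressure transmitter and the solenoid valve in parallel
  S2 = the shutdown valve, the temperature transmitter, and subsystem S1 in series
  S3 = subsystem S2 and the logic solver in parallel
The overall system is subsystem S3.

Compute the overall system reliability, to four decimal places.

Parallel (pressure transmitter and solenoid valve): 1 − (1 − 0.850000)(1 − 0.930000) = 0.989500
Series (shutdown valve, temperature transmitter, and [0.989500]): 0.740000 × 0.770000 × 0.989500 = 0.563817
Parallel ([0.563817] and logic solver): 1 − (1 − 0.563817)(1 − 0.720000) = 0.8779

0.8779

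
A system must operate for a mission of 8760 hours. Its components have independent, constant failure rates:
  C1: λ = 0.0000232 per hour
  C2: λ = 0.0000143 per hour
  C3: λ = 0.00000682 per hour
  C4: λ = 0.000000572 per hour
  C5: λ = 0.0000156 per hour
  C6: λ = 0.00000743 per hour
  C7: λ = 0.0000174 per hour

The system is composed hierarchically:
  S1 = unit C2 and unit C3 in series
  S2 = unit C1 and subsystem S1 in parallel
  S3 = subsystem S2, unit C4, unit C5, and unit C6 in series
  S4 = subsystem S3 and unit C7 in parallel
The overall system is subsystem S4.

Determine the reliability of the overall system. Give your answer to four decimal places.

R(C1) = exp(−0.0000232 × 8760) = 0.816089
R(C2) = exp(−0.0000143 × 8760) = 0.882260
R(C3) = exp(−0.00000682 × 8760) = 0.942006
R(C4) = exp(−0.000000572 × 8760) = 0.995002
R(C5) = exp(−0.0000156 × 8760) = 0.872270
R(C6) = exp(−0.00000743 × 8760) = 0.936986
R(C7) = exp(−0.0000174 × 8760) = 0.858624
Series (C2 and C3): 0.882260 × 0.942006 = 0.831094
Parallel (C1 and [0.831094]): 1 − (1 − 0.816089)(1 − 0.831094) = 0.968936
Series ([0.968936], C4, C5, and C6): 0.968936 × 0.995002 × 0.872270 × 0.936986 = 0.787958
Parallel ([0.787958] and C7): 1 − (1 − 0.787958)(1 − 0.858624) = 0.9700

0.9700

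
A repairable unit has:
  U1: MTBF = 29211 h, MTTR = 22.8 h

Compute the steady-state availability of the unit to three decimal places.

A(U1) = MTBF/(MTBF+MTTR) = 29211/(29211+22.8) = 0.999

0.999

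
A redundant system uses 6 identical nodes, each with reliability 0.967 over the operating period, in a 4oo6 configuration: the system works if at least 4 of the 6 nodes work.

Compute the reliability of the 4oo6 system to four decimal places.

R = Σ_{i=4}^{6} C(6,i) p^i (1−p)^{6−i} with p = 0.967
C(6,4)·0.967^4·0.033^2 = 0.014283
C(6,5)·0.967^5·0.033^1 = 0.167416
C(6,6)·0.967^6·0.033^0 = 0.817634
Sum = 0.9993

0.9993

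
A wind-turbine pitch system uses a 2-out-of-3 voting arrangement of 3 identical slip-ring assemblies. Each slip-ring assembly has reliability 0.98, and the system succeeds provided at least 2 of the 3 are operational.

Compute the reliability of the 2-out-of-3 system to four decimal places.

R = Σ_{i=2}^{3} C(3,i) p^i (1−p)^{3−i} with p = 0.98
C(3,2)·0.98^2·0.02^1 = 0.057624
C(3,3)·0.98^3·0.02^0 = 0.941192
Sum = 0.9988

0.9988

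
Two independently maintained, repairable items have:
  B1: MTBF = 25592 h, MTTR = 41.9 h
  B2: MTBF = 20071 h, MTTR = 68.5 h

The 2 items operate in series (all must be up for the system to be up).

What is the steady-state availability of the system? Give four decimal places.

0.9950

A(B1) = MTBF/(MTBF+MTTR) = 25592/(25592+41.9) = 0.998365
A(B2) = MTBF/(MTBF+MTTR) = 20071/(20071+68.5) = 0.996599
Series availability: 0.998365 × 0.996599 = 0.9950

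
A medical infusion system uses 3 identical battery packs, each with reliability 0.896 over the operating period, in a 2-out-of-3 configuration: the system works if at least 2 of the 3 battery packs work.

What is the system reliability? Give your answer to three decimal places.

0.970

R = Σ_{i=2}^{3} C(3,i) p^i (1−p)^{3−i} with p = 0.896
C(3,2)·0.896^2·0.104^1 = 0.25048
C(3,3)·0.896^3·0.104^0 = 0.71932
Sum = 0.970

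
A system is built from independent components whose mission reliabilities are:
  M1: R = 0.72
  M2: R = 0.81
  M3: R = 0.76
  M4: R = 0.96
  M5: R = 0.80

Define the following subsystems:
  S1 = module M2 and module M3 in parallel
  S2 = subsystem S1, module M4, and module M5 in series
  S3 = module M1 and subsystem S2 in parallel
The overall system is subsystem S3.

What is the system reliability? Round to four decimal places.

0.9252

Parallel (M2 and M3): 1 − (1 − 0.810000)(1 − 0.760000) = 0.954400
Series ([0.954400], M4, and M5): 0.954400 × 0.960000 × 0.800000 = 0.732979
Parallel (M1 and [0.732979]): 1 − (1 − 0.720000)(1 − 0.732979) = 0.9252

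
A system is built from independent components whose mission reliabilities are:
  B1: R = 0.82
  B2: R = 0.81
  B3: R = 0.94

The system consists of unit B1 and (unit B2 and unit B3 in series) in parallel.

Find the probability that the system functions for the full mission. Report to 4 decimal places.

0.9571

Series (B2 and B3): 0.810000 × 0.940000 = 0.761400
Parallel (B1 and [0.761400]): 1 − (1 − 0.820000)(1 − 0.761400) = 0.9571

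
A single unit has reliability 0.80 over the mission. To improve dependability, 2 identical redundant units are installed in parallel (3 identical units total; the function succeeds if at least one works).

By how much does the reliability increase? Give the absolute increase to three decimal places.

0.192

R_before = 0.80
R_after = 1 − (1 − 0.80)^3 = 0.992
ΔR = 0.992 − 0.80 = 0.192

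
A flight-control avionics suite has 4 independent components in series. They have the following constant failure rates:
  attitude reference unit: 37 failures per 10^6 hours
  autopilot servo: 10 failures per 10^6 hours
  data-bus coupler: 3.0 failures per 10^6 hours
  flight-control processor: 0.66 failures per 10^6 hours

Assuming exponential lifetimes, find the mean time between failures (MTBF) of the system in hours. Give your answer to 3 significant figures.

19700

Series of exponential components: λ_sys = Σ λ_i
λ_sys = 0.000037 + 0.000010 + 0.0000030 + 0.00000066 = 5.0660e-05 /h
MTBF = 1 / λ_sys = 19700 h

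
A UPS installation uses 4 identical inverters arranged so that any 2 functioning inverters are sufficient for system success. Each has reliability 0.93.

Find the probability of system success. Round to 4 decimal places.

0.9987

R = Σ_{i=2}^{4} C(4,i) p^i (1−p)^{4−i} with p = 0.93
C(4,2)·0.93^2·0.07^2 = 0.025428
C(4,3)·0.93^3·0.07^1 = 0.225220
C(4,4)·0.93^4·0.07^0 = 0.748052
Sum = 0.9987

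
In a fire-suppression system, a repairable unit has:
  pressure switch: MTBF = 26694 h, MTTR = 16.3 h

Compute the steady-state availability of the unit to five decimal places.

0.99939

A(pressure switch) = MTBF/(MTBF+MTTR) = 26694/(26694+16.3) = 0.99939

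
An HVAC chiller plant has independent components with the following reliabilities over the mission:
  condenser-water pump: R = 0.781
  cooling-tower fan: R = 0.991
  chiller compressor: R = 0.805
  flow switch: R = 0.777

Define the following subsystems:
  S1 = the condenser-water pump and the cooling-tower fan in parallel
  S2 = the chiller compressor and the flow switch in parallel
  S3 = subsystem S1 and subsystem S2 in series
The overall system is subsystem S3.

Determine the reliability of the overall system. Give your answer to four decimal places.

0.9546

Parallel (condenser-water pump and cooling-tower fan): 1 − (1 − 0.781000)(1 − 0.991000) = 0.998029
Parallel (chiller compressor and flow switch): 1 − (1 − 0.805000)(1 − 0.777000) = 0.956515
Series ([0.998029] and [0.956515]): 0.998029 × 0.956515 = 0.9546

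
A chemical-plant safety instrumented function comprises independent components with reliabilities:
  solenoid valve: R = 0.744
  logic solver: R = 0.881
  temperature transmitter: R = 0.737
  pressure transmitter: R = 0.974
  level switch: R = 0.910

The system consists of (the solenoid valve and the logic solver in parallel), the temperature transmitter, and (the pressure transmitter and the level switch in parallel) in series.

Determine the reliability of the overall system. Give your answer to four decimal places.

Parallel (solenoid valve and logic solver): 1 − (1 − 0.744000)(1 − 0.881000) = 0.969536
Parallel (pressure transmitter and level switch): 1 − (1 − 0.974000)(1 − 0.910000) = 0.997660
Series ([0.969536], temperature transmitter, and [0.997660]): 0.969536 × 0.737000 × 0.997660 = 0.7129

0.7129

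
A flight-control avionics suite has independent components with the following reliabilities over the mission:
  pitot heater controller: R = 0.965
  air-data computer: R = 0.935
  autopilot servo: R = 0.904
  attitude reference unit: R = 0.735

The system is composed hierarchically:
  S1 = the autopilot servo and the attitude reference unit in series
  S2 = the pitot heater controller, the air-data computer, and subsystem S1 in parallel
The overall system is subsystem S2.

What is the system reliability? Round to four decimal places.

Series (autopilot servo and attitude reference unit): 0.904000 × 0.735000 = 0.664440
Parallel (pitot heater controller, air-data computer, and [0.664440]): 1 − (1 − 0.965000)(1 − 0.935000)(1 − 0.664440) = 0.9992

0.9992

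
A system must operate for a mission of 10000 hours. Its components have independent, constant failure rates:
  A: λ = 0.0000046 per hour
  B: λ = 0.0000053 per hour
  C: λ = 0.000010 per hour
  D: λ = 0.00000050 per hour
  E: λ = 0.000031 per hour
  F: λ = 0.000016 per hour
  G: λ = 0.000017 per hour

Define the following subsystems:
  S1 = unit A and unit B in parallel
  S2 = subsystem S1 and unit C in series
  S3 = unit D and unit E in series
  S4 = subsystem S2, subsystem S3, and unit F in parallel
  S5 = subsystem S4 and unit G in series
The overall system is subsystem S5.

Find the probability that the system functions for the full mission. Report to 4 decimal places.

0.8404

R(A) = exp(−0.0000046 × 10000) = 0.955042
R(B) = exp(−0.0000053 × 10000) = 0.948380
R(C) = exp(−0.000010 × 10000) = 0.904837
R(D) = exp(−0.00000050 × 10000) = 0.995012
R(E) = exp(−0.000031 × 10000) = 0.733447
R(F) = exp(−0.000016 × 10000) = 0.852144
R(G) = exp(−0.000017 × 10000) = 0.843665
Parallel (A and B): 1 − (1 − 0.955042)(1 − 0.948380) = 0.997679
Series ([0.997679] and C): 0.997679 × 0.904837 = 0.902737
Series (D and E): 0.995012 × 0.733447 = 0.729789
Parallel ([0.902737], [0.729789], and F): 1 − (1 − 0.902737)(1 − 0.729789)(1 − 0.852144) = 0.996114
Series ([0.996114] and G): 0.996114 × 0.843665 = 0.8404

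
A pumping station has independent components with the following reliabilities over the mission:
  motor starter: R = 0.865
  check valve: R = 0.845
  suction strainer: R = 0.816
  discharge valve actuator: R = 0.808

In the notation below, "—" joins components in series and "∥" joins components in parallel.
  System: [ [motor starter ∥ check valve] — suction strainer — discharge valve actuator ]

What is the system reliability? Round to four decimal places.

0.6455

Parallel (motor starter and check valve): 1 − (1 − 0.865000)(1 − 0.845000) = 0.979075
Series ([0.979075], suction strainer, and discharge valve actuator): 0.979075 × 0.816000 × 0.808000 = 0.6455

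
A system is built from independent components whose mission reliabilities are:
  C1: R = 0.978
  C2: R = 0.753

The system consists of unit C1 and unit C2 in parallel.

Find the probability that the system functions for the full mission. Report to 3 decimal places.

0.995

Parallel (C1 and C2): 1 − (1 − 0.97800)(1 − 0.75300) = 0.995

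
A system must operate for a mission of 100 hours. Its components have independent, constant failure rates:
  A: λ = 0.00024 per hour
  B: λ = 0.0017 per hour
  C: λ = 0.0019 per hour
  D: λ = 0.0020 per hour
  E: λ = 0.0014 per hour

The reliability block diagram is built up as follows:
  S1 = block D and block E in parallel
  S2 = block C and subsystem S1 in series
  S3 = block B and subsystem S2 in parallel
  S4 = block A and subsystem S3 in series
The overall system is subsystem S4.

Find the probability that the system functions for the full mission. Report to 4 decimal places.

R(A) = exp(−0.00024 × 100) = 0.976286
R(B) = exp(−0.0017 × 100) = 0.843665
R(C) = exp(−0.0019 × 100) = 0.826959
R(D) = exp(−0.0020 × 100) = 0.818731
R(E) = exp(−0.0014 × 100) = 0.869358
Parallel (D and E): 1 − (1 − 0.818731)(1 − 0.869358) = 0.976319
Series (C and [0.976319]): 0.826959 × 0.976319 = 0.807376
Parallel (B and [0.807376]): 1 − (1 − 0.843665)(1 − 0.807376) = 0.969886
Series (A and [0.969886]): 0.976286 × 0.969886 = 0.9469

0.9469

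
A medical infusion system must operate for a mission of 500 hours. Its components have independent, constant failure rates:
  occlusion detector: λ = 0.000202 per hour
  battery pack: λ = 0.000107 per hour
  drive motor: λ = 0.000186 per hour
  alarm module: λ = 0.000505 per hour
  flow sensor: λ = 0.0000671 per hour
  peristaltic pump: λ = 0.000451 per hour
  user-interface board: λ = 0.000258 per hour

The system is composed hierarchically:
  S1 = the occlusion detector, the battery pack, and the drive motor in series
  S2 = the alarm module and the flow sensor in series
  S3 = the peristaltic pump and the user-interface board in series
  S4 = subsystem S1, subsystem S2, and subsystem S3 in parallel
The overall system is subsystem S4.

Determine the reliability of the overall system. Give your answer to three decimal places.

R(occlusion detector) = exp(−0.000202 × 500) = 0.90393
R(battery pack) = exp(−0.000107 × 500) = 0.94791
R(drive motor) = exp(−0.000186 × 500) = 0.91119
R(alarm module) = exp(−0.000505 × 500) = 0.77686
R(flow sensor) = exp(−0.0000671 × 500) = 0.96701
R(peristaltic pump) = exp(−0.000451 × 500) = 0.79812
R(user-interface board) = exp(−0.000258 × 500) = 0.87897
Series (occlusion detector, battery pack, and drive motor): 0.90393 × 0.94791 × 0.91119 = 0.78075
Series (alarm module and flow sensor): 0.77686 × 0.96701 = 0.75123
Series (peristaltic pump and user-interface board): 0.79812 × 0.87897 = 0.70152
Parallel ([0.78075], [0.75123], and [0.70152]): 1 − (1 − 0.78075)(1 − 0.75123)(1 − 0.70152) = 0.984

0.984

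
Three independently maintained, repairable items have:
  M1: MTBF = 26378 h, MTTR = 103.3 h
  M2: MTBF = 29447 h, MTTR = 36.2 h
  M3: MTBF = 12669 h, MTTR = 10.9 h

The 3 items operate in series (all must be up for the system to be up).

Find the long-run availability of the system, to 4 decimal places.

A(M1) = MTBF/(MTBF+MTTR) = 26378/(26378+103.3) = 0.996099
A(M2) = MTBF/(MTBF+MTTR) = 29447/(29447+36.2) = 0.998772
A(M3) = MTBF/(MTBF+MTTR) = 12669/(12669+10.9) = 0.999140
Series availability: 0.996099 × 0.998772 × 0.999140 = 0.9940

0.9940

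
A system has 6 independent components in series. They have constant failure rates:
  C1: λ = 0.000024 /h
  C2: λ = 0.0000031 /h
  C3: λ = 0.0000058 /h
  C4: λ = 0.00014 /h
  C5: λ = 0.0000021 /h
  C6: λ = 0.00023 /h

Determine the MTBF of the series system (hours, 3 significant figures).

Series of exponential components: λ_sys = Σ λ_i
λ_sys = 0.000024 + 0.0000031 + 0.0000058 + 0.00014 + 0.0000021 + 0.00023 = 4.0500e-04 /h
MTBF = 1 / λ_sys = 2470 h

2470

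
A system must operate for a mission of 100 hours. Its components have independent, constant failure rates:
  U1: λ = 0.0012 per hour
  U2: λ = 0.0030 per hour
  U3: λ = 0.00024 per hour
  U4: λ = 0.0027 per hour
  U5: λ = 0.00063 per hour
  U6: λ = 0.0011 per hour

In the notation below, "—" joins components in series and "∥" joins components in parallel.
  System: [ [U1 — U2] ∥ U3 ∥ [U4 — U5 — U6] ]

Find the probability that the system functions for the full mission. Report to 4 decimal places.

R(U1) = exp(−0.0012 × 100) = 0.886920
R(U2) = exp(−0.0030 × 100) = 0.740818
R(U3) = exp(−0.00024 × 100) = 0.976286
R(U4) = exp(−0.0027 × 100) = 0.763379
R(U5) = exp(−0.00063 × 100) = 0.938943
R(U6) = exp(−0.0011 × 100) = 0.895834
Series (U1 and U2): 0.886920 × 0.740818 = 0.657046
Series (U4, U5, and U6): 0.763379 × 0.938943 × 0.895834 = 0.642106
Parallel ([0.657046], U3, and [0.642106]): 1 − (1 − 0.657046)(1 − 0.976286)(1 − 0.642106) = 0.9971

0.9971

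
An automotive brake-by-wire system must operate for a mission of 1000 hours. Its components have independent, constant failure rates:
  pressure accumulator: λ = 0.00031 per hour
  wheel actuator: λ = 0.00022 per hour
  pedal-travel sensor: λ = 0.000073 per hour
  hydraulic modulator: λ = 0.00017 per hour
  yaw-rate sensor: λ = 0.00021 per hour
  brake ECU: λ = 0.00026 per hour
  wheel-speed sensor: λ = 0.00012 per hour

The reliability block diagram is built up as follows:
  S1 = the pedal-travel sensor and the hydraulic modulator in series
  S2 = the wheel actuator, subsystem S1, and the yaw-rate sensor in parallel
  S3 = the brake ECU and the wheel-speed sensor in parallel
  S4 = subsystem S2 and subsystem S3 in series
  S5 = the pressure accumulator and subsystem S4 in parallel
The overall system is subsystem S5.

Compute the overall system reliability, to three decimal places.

R(pressure accumulator) = exp(−0.00031 × 1000) = 0.73345
R(wheel actuator) = exp(−0.00022 × 1000) = 0.80252
R(pedal-travel sensor) = exp(−0.000073 × 1000) = 0.92960
R(hydraulic modulator) = exp(−0.00017 × 1000) = 0.84366
R(yaw-rate sensor) = exp(−0.00021 × 1000) = 0.81058
R(brake ECU) = exp(−0.00026 × 1000) = 0.77105
R(wheel-speed sensor) = exp(−0.00012 × 1000) = 0.88692
Series (pedal-travel sensor and hydraulic modulator): 0.92960 × 0.84366 = 0.78427
Parallel (wheel actuator, [0.78427], and yaw-rate sensor): 1 − (1 − 0.80252)(1 − 0.78427)(1 − 0.81058) = 0.99193
Parallel (brake ECU and wheel-speed sensor): 1 − (1 − 0.77105)(1 − 0.88692) = 0.97411
Series ([0.99193] and [0.97411]): 0.99193 × 0.97411 = 0.96625
Parallel (pressure accumulator and [0.96625]): 1 − (1 − 0.73345)(1 − 0.96625) = 0.991

0.991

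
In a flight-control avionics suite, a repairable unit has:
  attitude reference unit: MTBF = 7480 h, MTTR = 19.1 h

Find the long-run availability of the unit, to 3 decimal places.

0.997

A(attitude reference unit) = MTBF/(MTBF+MTTR) = 7480/(7480+19.1) = 0.997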